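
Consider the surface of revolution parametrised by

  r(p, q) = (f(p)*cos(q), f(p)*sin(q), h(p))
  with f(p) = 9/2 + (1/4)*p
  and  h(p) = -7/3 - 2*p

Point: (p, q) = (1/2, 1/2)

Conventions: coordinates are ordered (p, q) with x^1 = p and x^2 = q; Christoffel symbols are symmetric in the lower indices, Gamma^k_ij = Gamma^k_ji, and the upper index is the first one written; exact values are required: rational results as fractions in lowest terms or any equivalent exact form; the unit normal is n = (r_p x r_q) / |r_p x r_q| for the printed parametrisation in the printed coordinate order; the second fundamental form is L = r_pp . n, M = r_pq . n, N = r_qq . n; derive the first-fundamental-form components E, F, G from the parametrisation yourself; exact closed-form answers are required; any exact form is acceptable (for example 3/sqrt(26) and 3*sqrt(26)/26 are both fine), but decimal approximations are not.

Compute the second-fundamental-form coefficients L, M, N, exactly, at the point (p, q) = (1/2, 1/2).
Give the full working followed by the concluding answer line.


f = 37/8, f' = 1/4, f'' = 0, h' = -2, h'' = 0
E = 65/16, F = 0, G = 1369/64; answer radicand W^2 = 65/16
unnormalised second-form numerators: l = 0, m = 0, n = -37/4; L = l/sqrt(65/16), and similarly M = m/sqrt(W^2), N = n/sqrt(W^2)

Answer: L = 0, M = 0, N = -37*sqrt(65)/65


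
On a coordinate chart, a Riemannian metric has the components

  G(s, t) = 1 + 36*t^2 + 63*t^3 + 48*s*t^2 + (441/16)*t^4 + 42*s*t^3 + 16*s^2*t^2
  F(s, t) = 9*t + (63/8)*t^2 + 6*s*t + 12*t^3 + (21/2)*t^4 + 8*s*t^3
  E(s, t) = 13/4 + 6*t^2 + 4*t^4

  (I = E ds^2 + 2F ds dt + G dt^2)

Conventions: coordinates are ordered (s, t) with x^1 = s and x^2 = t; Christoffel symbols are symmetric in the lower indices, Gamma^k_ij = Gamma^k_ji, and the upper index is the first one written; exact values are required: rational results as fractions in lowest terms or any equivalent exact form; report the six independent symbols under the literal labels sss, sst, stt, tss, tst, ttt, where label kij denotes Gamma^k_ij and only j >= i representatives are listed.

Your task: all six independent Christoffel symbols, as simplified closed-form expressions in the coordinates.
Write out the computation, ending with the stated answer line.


E = 13/4 + 6*t^2 + 4*t^4; F = 9*t + (63/8)*t^2 + 6*s*t + 12*t^3 + (21/2)*t^4 + 8*s*t^3; G = 1 + 36*t^2 + 63*t^3 + 48*s*t^2 + (441/16)*t^4 + 42*s*t^3 + 16*s^2*t^2
Gamma^k_ij = (1/2) g^{kl} (d_i g_jl + d_j g_il - d_l g_ij), with g^inv = (1/(EG-F^2)) [[G, -F], [-F, E]]
first partials: E_s = 0, E_t = 12*t + 16*t^3, F_s = 6*t + 8*t^3, F_t = 9 + (63/4)*t + 6*s + 36*t^2 + 42*t^3 + 24*s*t^2, G_s = 48*t^2 + 42*t^3 + 32*s*t^2, G_t = 72*t + 189*t^2 + 96*s*t + (441/4)*t^3 + 126*s*t^2 + 32*s^2*t
D = EG - F^2 = 13/4 + 42*t^2 + 63*t^3 + 48*s*t^2 + (505/16)*t^4 + 42*s*t^3 + 16*s^2*t^2
expanded: Gamma^s_ss = (G E_s - 2F F_s + F E_t)/(2D), Gamma^s_st = (G E_t - F G_s)/(2D), Gamma^s_tt = (2G F_t - G G_s - F G_t)/(2D), Gamma^t_ss = (2E F_s - E E_t - F E_s)/(2D), Gamma^t_st = (E G_s - F E_t)/(2D), Gamma^t_tt = (E G_t - 2F F_t + F G_s)/(2D); substitute and cancel common factors

Answer: Gamma_sss = 0, Gamma_sst = (128*t^3 + 96*t)/(256*s^2*t^2 + 672*s*t^3 + 768*s*t^2 + 505*t^4 + 1008*t^3 + 672*t^2 + 52), Gamma_stt = (128*s*t^2 + 96*s + 336*t^3 + 192*t^2 + 252*t + 144)/(256*s^2*t^2 + 672*s*t^3 + 768*s*t^2 + 505*t^4 + 1008*t^3 + 672*t^2 + 52), Gamma_tss = 0, Gamma_tst = (256*s*t^2 + 336*t^3 + 384*t^2)/(256*s^2*t^2 + 672*s*t^3 + 768*s*t^2 + 505*t^4 + 1008*t^3 + 672*t^2 + 52), Gamma_ttt = (256*s^2*t + 1008*s*t^2 + 768*s*t + 882*t^3 + 1512*t^2 + 576*t)/(256*s^2*t^2 + 672*s*t^3 + 768*s*t^2 + 505*t^4 + 1008*t^3 + 672*t^2 + 52)


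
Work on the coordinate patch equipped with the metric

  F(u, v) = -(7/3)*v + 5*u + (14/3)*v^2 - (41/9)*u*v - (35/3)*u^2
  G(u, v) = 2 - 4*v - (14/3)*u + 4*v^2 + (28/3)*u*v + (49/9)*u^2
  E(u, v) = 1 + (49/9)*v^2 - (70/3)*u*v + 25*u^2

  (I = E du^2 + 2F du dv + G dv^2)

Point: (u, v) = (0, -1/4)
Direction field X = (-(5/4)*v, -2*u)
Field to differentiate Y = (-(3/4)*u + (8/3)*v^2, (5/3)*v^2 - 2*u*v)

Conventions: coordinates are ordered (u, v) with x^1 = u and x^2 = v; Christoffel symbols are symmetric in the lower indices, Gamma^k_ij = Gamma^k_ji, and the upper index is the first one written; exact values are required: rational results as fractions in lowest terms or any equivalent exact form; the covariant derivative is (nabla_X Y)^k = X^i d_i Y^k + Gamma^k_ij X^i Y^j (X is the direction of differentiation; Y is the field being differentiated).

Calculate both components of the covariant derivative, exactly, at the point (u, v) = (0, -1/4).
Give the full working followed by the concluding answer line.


E = 193/144, F = 7/8, G = 13/4 at the point
E_u = 35/6, E_v = -49/18, F_u = 221/36, F_v = -14/3, G_u = -7, G_v = -6
EG - F^2 = 517/144;  g^inv = (144/517) * [[13/4, -7/8], [-7/8, 193/144]]
first-kind symbols [ij,l] = (1/2)(d_i g_jl + d_j g_il - d_l g_ij): [uu,u] = E_u/2 = 35/12, [uu,v] = F_u - E_v/2 = 15/2, [uv,u] = E_v/2 = -49/36, [uv,v] = G_u/2 = -7/2, [vv,u] = F_v - G_u/2 = -7/6, [vv,v] = G_v/2 = -3
Gamma^u_ij = (G*[ij,u] - F*[ij,v])/(EG - F^2), Gamma^v_ij = (E*[ij,v] - F*[ij,u])/(EG - F^2)
Gamma_uuu = 420/517, Gamma_uuv = -196/517, Gamma_uvv = -168/517, Gamma_vuu = 1080/517, Gamma_vuv = -504/517, Gamma_vvv = -432/517
X = (5/16, 0), Y = (1/6, 5/48) at the point

Answer: (nabla_X Y)^u = -10145/49632, (nabla_X Y)^v = 965/4136


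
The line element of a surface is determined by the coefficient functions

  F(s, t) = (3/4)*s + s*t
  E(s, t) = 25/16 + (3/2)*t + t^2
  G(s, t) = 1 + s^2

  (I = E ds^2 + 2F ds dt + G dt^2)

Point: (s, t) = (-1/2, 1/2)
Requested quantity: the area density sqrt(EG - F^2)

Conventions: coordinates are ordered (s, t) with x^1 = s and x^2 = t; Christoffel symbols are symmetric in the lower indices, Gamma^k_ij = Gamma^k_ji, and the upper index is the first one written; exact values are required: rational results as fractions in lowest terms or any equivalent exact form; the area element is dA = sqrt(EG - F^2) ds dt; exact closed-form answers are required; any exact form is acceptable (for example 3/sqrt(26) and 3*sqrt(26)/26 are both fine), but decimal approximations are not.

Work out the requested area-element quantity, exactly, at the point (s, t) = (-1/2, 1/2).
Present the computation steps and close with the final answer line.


E = 41/16, F = -5/8, G = 5/4; EG - F^2 = 45/16

Answer: sqrt(EG - F^2) = 3*sqrt(5)/4


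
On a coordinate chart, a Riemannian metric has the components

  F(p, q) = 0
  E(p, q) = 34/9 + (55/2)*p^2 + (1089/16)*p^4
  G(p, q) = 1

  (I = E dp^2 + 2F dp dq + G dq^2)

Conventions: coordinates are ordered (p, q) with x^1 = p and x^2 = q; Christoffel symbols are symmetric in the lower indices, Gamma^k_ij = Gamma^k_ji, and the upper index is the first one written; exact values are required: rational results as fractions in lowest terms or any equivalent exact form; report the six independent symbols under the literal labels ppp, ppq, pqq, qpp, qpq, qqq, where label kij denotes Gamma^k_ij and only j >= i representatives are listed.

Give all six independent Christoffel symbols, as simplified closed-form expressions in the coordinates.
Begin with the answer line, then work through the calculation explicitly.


Answer: Gamma_ppp = (19602*p^3 + 3960*p)/(9801*p^4 + 3960*p^2 + 544), Gamma_ppq = 0, Gamma_pqq = 0, Gamma_qpp = 0, Gamma_qpq = 0, Gamma_qqq = 0

E = 34/9 + (55/2)*p^2 + (1089/16)*p^4; F = 0; G = 1
Gamma^k_ij = (1/2) g^{kl} (d_i g_jl + d_j g_il - d_l g_ij), with g^inv = (1/(EG-F^2)) [[G, -F], [-F, E]]
first partials: E_p = 55*p + (1089/4)*p^3, E_q = 0, F_p = 0, F_q = 0, G_p = 0, G_q = 0
D = EG - F^2 = 34/9 + (55/2)*p^2 + (1089/16)*p^4
expanded: Gamma^p_pp = (G E_p - 2F F_p + F E_q)/(2D), Gamma^p_pq = (G E_q - F G_p)/(2D), Gamma^p_qq = (2G F_q - G G_p - F G_q)/(2D), Gamma^q_pp = (2E F_p - E E_q - F E_p)/(2D), Gamma^q_pq = (E G_p - F E_q)/(2D), Gamma^q_qq = (E G_q - 2F F_q + F G_p)/(2D); substitute and cancel common factors


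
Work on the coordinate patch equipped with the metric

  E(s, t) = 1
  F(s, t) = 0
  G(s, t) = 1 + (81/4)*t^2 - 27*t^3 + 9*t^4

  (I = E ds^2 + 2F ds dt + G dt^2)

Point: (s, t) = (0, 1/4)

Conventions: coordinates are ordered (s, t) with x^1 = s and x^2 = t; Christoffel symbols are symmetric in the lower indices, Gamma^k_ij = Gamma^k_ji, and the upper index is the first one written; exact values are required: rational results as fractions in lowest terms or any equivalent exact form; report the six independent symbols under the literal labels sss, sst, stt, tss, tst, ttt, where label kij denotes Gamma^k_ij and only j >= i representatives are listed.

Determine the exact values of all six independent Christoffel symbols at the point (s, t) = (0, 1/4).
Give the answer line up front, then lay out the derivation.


Answer: Gamma_sss = 0, Gamma_sst = 0, Gamma_stt = 0, Gamma_tss = 0, Gamma_tst = 0, Gamma_ttt = 720/481

E = 1, F = 0, G = 481/256 at the point
E_s = 0, E_t = 0, F_s = 0, F_t = 0, G_s = 0, G_t = 45/8
EG - F^2 = 481/256;  g^inv = (256/481) * [[481/256, 0], [0, 1]]
first-kind symbols [ij,l] = (1/2)(d_i g_jl + d_j g_il - d_l g_ij): [ss,s] = E_s/2 = 0, [ss,t] = F_s - E_t/2 = 0, [st,s] = E_t/2 = 0, [st,t] = G_s/2 = 0, [tt,s] = F_t - G_s/2 = 0, [tt,t] = G_t/2 = 45/16
Gamma^s_ij = (G*[ij,s] - F*[ij,t])/(EG - F^2), Gamma^t_ij = (E*[ij,t] - F*[ij,s])/(EG - F^2)


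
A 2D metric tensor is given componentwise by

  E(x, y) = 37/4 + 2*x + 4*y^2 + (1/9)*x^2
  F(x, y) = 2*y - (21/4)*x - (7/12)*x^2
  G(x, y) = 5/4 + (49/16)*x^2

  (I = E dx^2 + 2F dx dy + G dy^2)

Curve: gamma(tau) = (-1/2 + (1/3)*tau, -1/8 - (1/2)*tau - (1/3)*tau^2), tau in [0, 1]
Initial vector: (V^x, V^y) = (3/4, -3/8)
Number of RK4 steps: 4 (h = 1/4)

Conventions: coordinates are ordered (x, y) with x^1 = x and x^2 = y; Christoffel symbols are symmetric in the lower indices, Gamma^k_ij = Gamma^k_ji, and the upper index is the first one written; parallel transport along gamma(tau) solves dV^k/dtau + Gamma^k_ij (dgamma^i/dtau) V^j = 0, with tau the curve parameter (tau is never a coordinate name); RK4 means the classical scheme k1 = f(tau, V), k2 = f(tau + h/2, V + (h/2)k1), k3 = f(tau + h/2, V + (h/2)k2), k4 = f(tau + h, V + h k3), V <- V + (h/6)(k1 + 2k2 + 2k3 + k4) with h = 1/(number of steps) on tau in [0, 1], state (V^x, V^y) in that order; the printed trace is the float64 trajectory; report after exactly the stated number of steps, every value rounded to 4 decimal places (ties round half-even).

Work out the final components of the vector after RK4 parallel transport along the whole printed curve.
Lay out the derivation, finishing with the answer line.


gamma'(tau) = (1/3, -1/2 - (2/3)*tau); f(tau, V)^k = -Gamma^k_ij(gamma(tau)) gamma'^i(tau) V^j; h = 1/4; intermediate values shown to 6 dp
curve data and Christoffel symbols at the stage parameters:
  tau = 0.000000: gamma = (-0.500000, -0.125000), gamma' = (0.333333, -0.500000); Gamma_xxx = 0.945122, Gamma_xxy = 0.203147, Gamma_xyy = 0.601069, Gamma_yxx = -3.112435, Gamma_yxy = -0.984359, Gamma_yyy = -0.664749
  tau = 0.125000: gamma = (-0.458333, -0.192708), gamma' = (0.333333, -0.583333); Gamma_xxx = 0.742786, Gamma_xxy = 0.096409, Gamma_xyy = 0.515551, Gamma_yxx = -2.828058, Gamma_yxy = -0.838022, Gamma_yyy = -0.516900
  tau = 0.250000: gamma = (-0.416667, -0.270833), gamma' = (0.333333, -0.666667); Gamma_xxx = 0.560786, Gamma_xxy = 0.003096, Gamma_xyy = 0.443286, Gamma_yxx = -2.551925, Gamma_yxy = -0.718884, Gamma_yyy = -0.384289
  tau = 0.375000: gamma = (-0.375000, -0.359375), gamma' = (0.333333, -0.750000); Gamma_xxx = 0.401892, Gamma_xxy = -0.077781, Gamma_xyy = 0.382996, Gamma_yxx = -2.287427, Gamma_yxy = -0.629270, Gamma_yyy = -0.266161
  tau = 0.500000: gamma = (-0.333333, -0.458333), gamma' = (0.333333, -0.833333); Gamma_xxx = 0.267654, Gamma_xxy = -0.147829, Gamma_xyy = 0.333258, Gamma_yxx = -2.033277, Gamma_yxy = -0.570481, Gamma_yyy = -0.161050
  tau = 0.625000: gamma = (-0.291667, -0.567708), gamma' = (0.333333, -0.916667); Gamma_xxx = 0.159056, Gamma_xxy = -0.208994, Gamma_xyy = 0.292661, Gamma_yxx = -1.783456, Gamma_yxy = -0.543436, Gamma_yyy = -0.067077
  tau = 0.750000: gamma = (-0.250000, -0.687500), gamma' = (0.333333, -1.000000); Gamma_xxx = 0.077119, Gamma_xxy = -0.263380, Gamma_xyy = 0.259908, Gamma_yxx = -1.526774, Gamma_yxy = -0.549247, Gamma_yyy = 0.017844
  tau = 0.875000: gamma = (-0.208333, -0.817708), gamma' = (0.333333, -1.083333); Gamma_xxx = 0.023498, Gamma_xxy = -0.313150, Gamma_xyy = 0.233861, Gamma_yxx = -1.245760, Gamma_yxy = -0.589746, Gamma_yyy = 0.095881
  tau = 1.000000: gamma = (-0.166667, -0.958333), gamma' = (0.333333, -1.166667); Gamma_xxx = 0.001108, Gamma_xxy = -0.360504, Gamma_xyy = 0.213559, Gamma_yxx = -0.914596, Gamma_yxy = -0.667968, Gamma_yyy = 0.169218
step 0: V^x = 0.7500, V^y = -0.3750
step 1: k1 = (-0.247408, 0.410570), k2 = (-0.224540, 0.333525), k3 = (-0.227674, 0.335036), k4 = (-0.213894, 0.262225); V <- V + (h/6)(k1 + 2k2 + 2k3 + k4): V^x = 0.6931, V^y = -0.2913
step 2: k1 = (-0.213900, 0.262230), k2 = (-0.209087, 0.190972), k3 = (-0.211993, 0.191057), k4 = (-0.215581, 0.115905); V <- V + (h/6)(k1 + 2k2 + 2k3 + k4): V^x = 0.6401, V^y = -0.2437
step 3: k1 = (-0.215640, 0.115898), k2 = (-0.227423, 0.031646), k3 = (-0.230621, 0.030244), k4 = (-0.250472, -0.070925); V <- V + (h/6)(k1 + 2k2 + 2k3 + k4): V^x = 0.5825, V^y = -0.2366
step 4: k1 = (-0.250675, -0.071034), k2 = (-0.279131, -0.197030), k3 = (-0.283530, -0.200966), k4 = (-0.321324, -0.363243); V <- V + (h/6)(k1 + 2k2 + 2k3 + k4): V^x = 0.5118, V^y = -0.2879

Answer: V^x = 0.5118, V^y = -0.2879


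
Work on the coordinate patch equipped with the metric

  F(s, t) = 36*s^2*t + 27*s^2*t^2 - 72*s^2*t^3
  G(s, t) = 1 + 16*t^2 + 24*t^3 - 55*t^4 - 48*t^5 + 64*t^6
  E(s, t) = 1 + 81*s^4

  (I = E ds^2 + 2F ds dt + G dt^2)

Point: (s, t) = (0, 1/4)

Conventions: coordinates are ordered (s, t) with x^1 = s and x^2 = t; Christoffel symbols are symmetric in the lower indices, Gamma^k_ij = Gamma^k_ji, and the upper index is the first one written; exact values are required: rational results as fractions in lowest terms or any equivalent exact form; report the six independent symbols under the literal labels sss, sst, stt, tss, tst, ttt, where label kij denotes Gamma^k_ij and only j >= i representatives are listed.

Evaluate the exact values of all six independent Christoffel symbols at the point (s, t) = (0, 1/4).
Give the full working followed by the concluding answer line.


E = 1, F = 0, G = 545/256 at the point
E_s = 0, E_t = 0, F_s = 0, F_t = 0, G_s = 0, G_t = 17/2
EG - F^2 = 545/256;  g^inv = (256/545) * [[545/256, 0], [0, 1]]
first-kind symbols [ij,l] = (1/2)(d_i g_jl + d_j g_il - d_l g_ij): [ss,s] = E_s/2 = 0, [ss,t] = F_s - E_t/2 = 0, [st,s] = E_t/2 = 0, [st,t] = G_s/2 = 0, [tt,s] = F_t - G_s/2 = 0, [tt,t] = G_t/2 = 17/4
Gamma^s_ij = (G*[ij,s] - F*[ij,t])/(EG - F^2), Gamma^t_ij = (E*[ij,t] - F*[ij,s])/(EG - F^2)

Answer: Gamma_sss = 0, Gamma_sst = 0, Gamma_stt = 0, Gamma_tss = 0, Gamma_tst = 0, Gamma_ttt = 1088/545


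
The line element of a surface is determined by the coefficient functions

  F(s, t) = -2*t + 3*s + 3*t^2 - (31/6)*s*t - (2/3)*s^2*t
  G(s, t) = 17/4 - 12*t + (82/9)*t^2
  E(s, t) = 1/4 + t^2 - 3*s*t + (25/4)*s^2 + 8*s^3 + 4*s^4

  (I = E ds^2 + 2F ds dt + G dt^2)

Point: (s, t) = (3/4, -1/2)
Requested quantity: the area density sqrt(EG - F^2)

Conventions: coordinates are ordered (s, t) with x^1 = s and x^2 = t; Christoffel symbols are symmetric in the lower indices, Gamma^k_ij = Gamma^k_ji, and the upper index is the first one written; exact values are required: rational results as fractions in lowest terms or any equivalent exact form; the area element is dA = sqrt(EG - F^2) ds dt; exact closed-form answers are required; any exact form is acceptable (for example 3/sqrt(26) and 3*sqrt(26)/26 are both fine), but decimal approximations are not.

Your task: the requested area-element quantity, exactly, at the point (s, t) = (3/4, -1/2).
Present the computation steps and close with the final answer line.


E = 313/32, F = 49/8, G = 451/36; EG - F^2 = 97945/1152

Answer: sqrt(EG - F^2) = sqrt(195890)/48


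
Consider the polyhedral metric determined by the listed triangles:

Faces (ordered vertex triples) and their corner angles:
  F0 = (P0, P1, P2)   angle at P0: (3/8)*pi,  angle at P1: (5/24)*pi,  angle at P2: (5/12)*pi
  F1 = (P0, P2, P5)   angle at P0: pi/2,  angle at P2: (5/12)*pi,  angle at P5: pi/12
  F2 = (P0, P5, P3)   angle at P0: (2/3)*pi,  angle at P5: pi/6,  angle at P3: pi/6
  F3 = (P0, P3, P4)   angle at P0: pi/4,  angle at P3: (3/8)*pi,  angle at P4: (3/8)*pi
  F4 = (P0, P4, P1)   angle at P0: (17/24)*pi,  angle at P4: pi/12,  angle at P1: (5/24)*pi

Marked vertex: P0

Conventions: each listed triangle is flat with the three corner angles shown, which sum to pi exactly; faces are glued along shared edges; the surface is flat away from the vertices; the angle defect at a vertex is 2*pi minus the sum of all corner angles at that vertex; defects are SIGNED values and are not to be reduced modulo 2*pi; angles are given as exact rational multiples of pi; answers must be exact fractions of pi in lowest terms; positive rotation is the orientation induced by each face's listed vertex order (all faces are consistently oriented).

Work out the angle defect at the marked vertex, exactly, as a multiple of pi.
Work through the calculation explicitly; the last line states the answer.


Sum of corner angles at P0: (5/2)*pi
defect = 2*pi - (5/2)*pi

Answer: defect(P0) = -pi/2


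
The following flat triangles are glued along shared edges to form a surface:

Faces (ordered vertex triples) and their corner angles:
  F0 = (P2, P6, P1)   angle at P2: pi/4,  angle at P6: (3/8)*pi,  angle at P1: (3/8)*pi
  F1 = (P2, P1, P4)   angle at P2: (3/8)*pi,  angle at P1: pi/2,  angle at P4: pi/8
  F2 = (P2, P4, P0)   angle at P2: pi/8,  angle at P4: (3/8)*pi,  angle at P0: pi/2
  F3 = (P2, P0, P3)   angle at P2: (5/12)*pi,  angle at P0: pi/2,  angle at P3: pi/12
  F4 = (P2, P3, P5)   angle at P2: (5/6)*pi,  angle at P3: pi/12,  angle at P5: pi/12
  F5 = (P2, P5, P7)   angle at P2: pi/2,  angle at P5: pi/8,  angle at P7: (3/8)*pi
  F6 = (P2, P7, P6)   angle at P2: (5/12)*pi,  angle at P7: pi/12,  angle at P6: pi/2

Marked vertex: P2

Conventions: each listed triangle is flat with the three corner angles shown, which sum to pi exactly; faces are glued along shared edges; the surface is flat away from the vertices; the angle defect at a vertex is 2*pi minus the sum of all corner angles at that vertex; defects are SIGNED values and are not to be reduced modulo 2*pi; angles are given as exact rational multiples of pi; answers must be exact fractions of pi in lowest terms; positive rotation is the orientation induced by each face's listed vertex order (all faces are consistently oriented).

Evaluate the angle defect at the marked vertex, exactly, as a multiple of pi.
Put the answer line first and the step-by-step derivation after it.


Answer: defect(P2) = (-11/12)*pi

Sum of corner angles at P2: (35/12)*pi
defect = 2*pi - (35/12)*pi


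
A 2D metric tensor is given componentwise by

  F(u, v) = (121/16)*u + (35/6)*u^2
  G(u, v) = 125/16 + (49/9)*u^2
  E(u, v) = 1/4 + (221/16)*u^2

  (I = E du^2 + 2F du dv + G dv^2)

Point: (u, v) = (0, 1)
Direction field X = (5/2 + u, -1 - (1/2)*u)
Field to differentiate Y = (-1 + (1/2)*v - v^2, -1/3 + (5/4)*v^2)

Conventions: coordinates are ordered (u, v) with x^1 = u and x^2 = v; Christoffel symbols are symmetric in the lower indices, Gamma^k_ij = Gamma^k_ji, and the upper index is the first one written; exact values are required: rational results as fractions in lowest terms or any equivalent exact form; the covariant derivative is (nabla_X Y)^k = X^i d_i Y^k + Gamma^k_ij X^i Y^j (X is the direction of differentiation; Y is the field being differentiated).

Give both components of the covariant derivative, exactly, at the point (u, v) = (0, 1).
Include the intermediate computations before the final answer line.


E = 1/4, F = 0, G = 125/16 at the point
E_u = 0, E_v = 0, F_u = 121/16, F_v = 0, G_u = 0, G_v = 0
EG - F^2 = 125/64;  g^inv = (64/125) * [[125/16, 0], [0, 1/4]]
first-kind symbols [ij,l] = (1/2)(d_i g_jl + d_j g_il - d_l g_ij): [uu,u] = E_u/2 = 0, [uu,v] = F_u - E_v/2 = 121/16, [uv,u] = E_v/2 = 0, [uv,v] = G_u/2 = 0, [vv,u] = F_v - G_u/2 = 0, [vv,v] = G_v/2 = 0
Gamma^u_ij = (G*[ij,u] - F*[ij,v])/(EG - F^2), Gamma^v_ij = (E*[ij,v] - F*[ij,u])/(EG - F^2)
Gamma_uuu = 0, Gamma_uuv = 0, Gamma_uvv = 0, Gamma_vuu = 121/125, Gamma_vuv = 0, Gamma_vvv = 0
X = (5/2, -1), Y = (-3/2, 11/12) at the point

Answer: (nabla_X Y)^u = 3/2, (nabla_X Y)^v = -613/100


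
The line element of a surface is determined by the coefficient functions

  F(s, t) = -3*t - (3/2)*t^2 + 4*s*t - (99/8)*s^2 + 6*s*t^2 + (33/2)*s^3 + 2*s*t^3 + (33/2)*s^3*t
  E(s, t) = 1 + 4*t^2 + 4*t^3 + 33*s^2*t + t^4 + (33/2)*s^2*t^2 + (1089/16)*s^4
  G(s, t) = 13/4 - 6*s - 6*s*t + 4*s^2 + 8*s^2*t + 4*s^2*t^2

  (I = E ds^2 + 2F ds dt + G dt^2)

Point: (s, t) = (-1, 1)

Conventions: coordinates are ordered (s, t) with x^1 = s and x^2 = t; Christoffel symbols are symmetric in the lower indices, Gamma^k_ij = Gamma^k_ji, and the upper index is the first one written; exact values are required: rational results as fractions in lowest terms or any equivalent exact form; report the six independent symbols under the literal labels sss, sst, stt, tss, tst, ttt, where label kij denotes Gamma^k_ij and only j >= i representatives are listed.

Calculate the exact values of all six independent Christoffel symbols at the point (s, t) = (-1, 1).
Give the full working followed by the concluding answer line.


E = 2041/16, F = -495/8, G = 125/4 at the point
E_s = -1485/4, E_t = 90, F_s = 543/4, F_t = -89/2, G_s = -44, G_t = 22
EG - F^2 = 2525/16;  g^inv = (16/2525) * [[125/4, 495/8], [495/8, 2041/16]]
first-kind symbols [ij,l] = (1/2)(d_i g_jl + d_j g_il - d_l g_ij): [ss,s] = E_s/2 = -1485/8, [ss,t] = F_s - E_t/2 = 363/4, [st,s] = E_t/2 = 45, [st,t] = G_s/2 = -22, [tt,s] = F_t - G_s/2 = -45/2, [tt,t] = G_t/2 = 11
Gamma^s_ij = (G*[ij,s] - F*[ij,t])/(EG - F^2), Gamma^t_ij = (E*[ij,t] - F*[ij,s])/(EG - F^2)

Answer: Gamma_sss = -594/505, Gamma_sst = 144/505, Gamma_stt = -72/505, Gamma_tss = 1452/2525, Gamma_tst = -352/2525, Gamma_ttt = 176/2525


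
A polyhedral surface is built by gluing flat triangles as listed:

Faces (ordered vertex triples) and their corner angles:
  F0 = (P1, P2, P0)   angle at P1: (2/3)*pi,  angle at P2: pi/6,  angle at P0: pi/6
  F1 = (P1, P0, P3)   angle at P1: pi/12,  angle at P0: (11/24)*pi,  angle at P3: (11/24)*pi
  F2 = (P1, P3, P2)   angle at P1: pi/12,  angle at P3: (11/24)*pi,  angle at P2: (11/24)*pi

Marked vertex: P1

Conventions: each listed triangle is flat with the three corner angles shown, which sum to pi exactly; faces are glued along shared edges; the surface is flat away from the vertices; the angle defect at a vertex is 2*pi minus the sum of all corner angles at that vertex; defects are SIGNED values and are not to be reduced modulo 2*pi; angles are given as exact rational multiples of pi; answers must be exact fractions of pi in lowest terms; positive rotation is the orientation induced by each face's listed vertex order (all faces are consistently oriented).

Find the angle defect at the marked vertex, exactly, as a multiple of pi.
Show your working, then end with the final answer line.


Sum of corner angles at P1: (5/6)*pi
defect = 2*pi - (5/6)*pi

Answer: defect(P1) = (7/6)*pi


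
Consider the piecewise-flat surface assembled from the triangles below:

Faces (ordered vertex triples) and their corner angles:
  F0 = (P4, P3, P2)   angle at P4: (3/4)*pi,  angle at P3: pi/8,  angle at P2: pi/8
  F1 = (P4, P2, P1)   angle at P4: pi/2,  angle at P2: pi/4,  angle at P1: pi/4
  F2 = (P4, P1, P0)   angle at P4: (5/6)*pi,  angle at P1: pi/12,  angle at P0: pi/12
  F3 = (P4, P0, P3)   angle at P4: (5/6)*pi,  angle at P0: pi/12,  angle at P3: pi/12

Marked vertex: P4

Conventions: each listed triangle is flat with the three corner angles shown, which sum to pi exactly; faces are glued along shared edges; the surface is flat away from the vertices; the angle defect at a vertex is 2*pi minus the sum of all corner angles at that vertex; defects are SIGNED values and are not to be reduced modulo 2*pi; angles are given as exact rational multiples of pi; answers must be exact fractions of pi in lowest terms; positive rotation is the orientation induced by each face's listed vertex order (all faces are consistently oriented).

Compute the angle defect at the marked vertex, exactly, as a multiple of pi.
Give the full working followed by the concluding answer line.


Sum of corner angles at P4: (35/12)*pi
defect = 2*pi - (35/12)*pi

Answer: defect(P4) = (-11/12)*pi


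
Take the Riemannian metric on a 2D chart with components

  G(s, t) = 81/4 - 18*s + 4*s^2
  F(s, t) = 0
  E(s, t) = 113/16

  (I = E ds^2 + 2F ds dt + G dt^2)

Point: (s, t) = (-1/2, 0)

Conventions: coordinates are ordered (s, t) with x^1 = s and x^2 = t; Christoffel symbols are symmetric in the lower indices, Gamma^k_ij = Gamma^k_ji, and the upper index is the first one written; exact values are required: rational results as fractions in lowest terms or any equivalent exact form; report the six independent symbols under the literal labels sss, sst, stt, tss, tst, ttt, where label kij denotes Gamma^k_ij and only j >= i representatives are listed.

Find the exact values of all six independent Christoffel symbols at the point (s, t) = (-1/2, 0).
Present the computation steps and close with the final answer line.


E = 113/16, F = 0, G = 121/4 at the point
E_s = 0, E_t = 0, F_s = 0, F_t = 0, G_s = -22, G_t = 0
EG - F^2 = 13673/64;  g^inv = (64/13673) * [[121/4, 0], [0, 113/16]]
first-kind symbols [ij,l] = (1/2)(d_i g_jl + d_j g_il - d_l g_ij): [ss,s] = E_s/2 = 0, [ss,t] = F_s - E_t/2 = 0, [st,s] = E_t/2 = 0, [st,t] = G_s/2 = -11, [tt,s] = F_t - G_s/2 = 11, [tt,t] = G_t/2 = 0
Gamma^s_ij = (G*[ij,s] - F*[ij,t])/(EG - F^2), Gamma^t_ij = (E*[ij,t] - F*[ij,s])/(EG - F^2)

Answer: Gamma_sss = 0, Gamma_sst = 0, Gamma_stt = 176/113, Gamma_tss = 0, Gamma_tst = -4/11, Gamma_ttt = 0


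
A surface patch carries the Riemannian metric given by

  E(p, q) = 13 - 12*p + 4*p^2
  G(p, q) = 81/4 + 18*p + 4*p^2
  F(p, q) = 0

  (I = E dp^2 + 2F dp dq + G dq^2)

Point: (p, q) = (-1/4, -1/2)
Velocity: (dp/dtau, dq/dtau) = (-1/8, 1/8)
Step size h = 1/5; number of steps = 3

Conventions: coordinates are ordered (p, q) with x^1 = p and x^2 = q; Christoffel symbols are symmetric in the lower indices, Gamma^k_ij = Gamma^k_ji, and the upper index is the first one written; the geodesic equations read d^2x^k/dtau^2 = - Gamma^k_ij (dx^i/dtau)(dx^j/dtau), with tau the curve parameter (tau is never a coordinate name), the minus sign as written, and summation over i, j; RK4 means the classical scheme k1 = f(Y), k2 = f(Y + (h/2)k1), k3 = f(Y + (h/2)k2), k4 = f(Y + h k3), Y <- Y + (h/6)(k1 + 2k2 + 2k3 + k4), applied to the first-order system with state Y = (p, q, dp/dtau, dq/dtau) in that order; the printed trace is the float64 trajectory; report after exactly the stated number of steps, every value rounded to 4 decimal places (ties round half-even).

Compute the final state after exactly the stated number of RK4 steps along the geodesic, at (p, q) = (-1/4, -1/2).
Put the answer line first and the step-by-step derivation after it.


Answer: p = -0.3224, q = -0.4221, dp/dtau = -0.1165, dq/dtau = 0.1346

f(Y) = (dp/dtau, dq/dtau, -Gamma^p_ij Y'^i Y'^j, -Gamma^q_ij Y'^i Y'^j) with the Gammas evaluated at the stage position; h = 0.200000; intermediate values shown to 6 dp
step 0: p = -0.2500, q = -0.5000, dp/dtau = -0.1250, dq/dtau = 0.1250
step 1:
  k1: at (p, q) = (-0.250000, -0.500000), (dp/dtau, dq/dtau) = (-0.125000, 0.125000); Gamma_ppp = -0.430769, Gamma_ppq = 0.000000, Gamma_pqq = -0.492308, Gamma_qpp = 0.000000, Gamma_qpq = 0.500000, Gamma_qqq = 0.000000; k1 = (-0.125000, 0.125000, 0.014423, 0.015625)
  k2: at (p, q) = (-0.262500, -0.487500), (dp/dtau, dq/dtau) = (-0.123558, 0.126562); Gamma_ppp = -0.429207, Gamma_ppq = 0.000000, Gamma_pqq = -0.484000, Gamma_qpp = 0.000000, Gamma_qpq = 0.503145, Gamma_qqq = 0.000000; k2 = (-0.123558, 0.126562, 0.014305, 0.015736)
  k3: at (p, q) = (-0.262356, -0.487344), (dp/dtau, dq/dtau) = (-0.123569, 0.126574); Gamma_ppp = -0.429225, Gamma_ppq = 0.000000, Gamma_pqq = -0.484095, Gamma_qpp = 0.000000, Gamma_qpq = 0.503108, Gamma_qqq = 0.000000; k3 = (-0.123569, 0.126574, 0.014310, 0.015738)
  k4: at (p, q) = (-0.274714, -0.474685), (dp/dtau, dq/dtau) = (-0.122138, 0.128148); Gamma_ppp = -0.427682, Gamma_ppq = 0.000000, Gamma_pqq = -0.476017, Gamma_qpp = 0.000000, Gamma_qpq = 0.506256, Gamma_qqq = 0.000000; k4 = (-0.122138, 0.128148, 0.014197, 0.015848)
  Y <- Y + (h/6)(k1 + 2k2 + 2k3 + k4): p = -0.2747, q = -0.4747, dp/dtau = -0.1221, dq/dtau = 0.1281
step 2:
  k1: at (p, q) = (-0.274713, -0.474686), (dp/dtau, dq/dtau) = (-0.122138, 0.128147); Gamma_ppp = -0.427682, Gamma_ppq = 0.000000, Gamma_pqq = -0.476018, Gamma_qpp = 0.000000, Gamma_qpq = 0.506256, Gamma_qqq = 0.000000; k1 = (-0.122138, 0.128147, 0.014197, 0.015848)
  k2: at (p, q) = (-0.286927, -0.461871), (dp/dtau, dq/dtau) = (-0.120719, 0.129732); Gamma_ppp = -0.426158, Gamma_ppq = 0.000000, Gamma_pqq = -0.468167, Gamma_qpp = 0.000000, Gamma_qpq = 0.509405, Gamma_qqq = 0.000000; k2 = (-0.120719, 0.129732, 0.014090, 0.015956)
  k3: at (p, q) = (-0.286785, -0.461713), (dp/dtau, dq/dtau) = (-0.120729, 0.129743); Gamma_ppp = -0.426176, Gamma_ppq = 0.000000, Gamma_pqq = -0.468257, Gamma_qpp = 0.000000, Gamma_qpq = 0.509369, Gamma_qqq = 0.000000; k3 = (-0.120729, 0.129743, 0.014094, 0.015957)
  k4: at (p, q) = (-0.298859, -0.448737), (dp/dtau, dq/dtau) = (-0.119320, 0.131339); Gamma_ppp = -0.424670, Gamma_ppq = 0.000000, Gamma_pqq = -0.460621, Gamma_qpp = 0.000000, Gamma_qpq = 0.512521, Gamma_qqq = 0.000000; k4 = (-0.119320, 0.131339, 0.013992, 0.016064)
  Y <- Y + (h/6)(k1 + 2k2 + 2k3 + k4): p = -0.2989, q = -0.4487, dp/dtau = -0.1193, dq/dtau = 0.1313
step 3:
  k1: at (p, q) = (-0.298858, -0.448738), (dp/dtau, dq/dtau) = (-0.119320, 0.131339); Gamma_ppp = -0.424671, Gamma_ppq = 0.000000, Gamma_pqq = -0.460621, Gamma_qpp = 0.000000, Gamma_qpq = 0.512520, Gamma_qqq = 0.000000; k1 = (-0.119320, 0.131339, 0.013992, 0.016064)
  k2: at (p, q) = (-0.310790, -0.435604), (dp/dtau, dq/dtau) = (-0.117921, 0.132945); Gamma_ppp = -0.423185, Gamma_ppq = 0.000000, Gamma_pqq = -0.453196, Gamma_qpp = 0.000000, Gamma_qpq = 0.515674, Gamma_qqq = 0.000000; k2 = (-0.117921, 0.132945, 0.013894, 0.016168)
  k3: at (p, q) = (-0.310650, -0.435444), (dp/dtau, dq/dtau) = (-0.117930, 0.132955); Gamma_ppp = -0.423202, Gamma_ppq = 0.000000, Gamma_pqq = -0.453283, Gamma_qpp = 0.000000, Gamma_qpq = 0.515637, Gamma_qqq = 0.000000; k3 = (-0.117930, 0.132955, 0.013898, 0.016170)
  k4: at (p, q) = (-0.322444, -0.422147), (dp/dtau, dq/dtau) = (-0.116540, 0.134573); Gamma_ppp = -0.421735, Gamma_ppq = 0.000000, Gamma_pqq = -0.446059, Gamma_qpp = 0.000000, Gamma_qpq = 0.518792, Gamma_qqq = 0.000000; k4 = (-0.116540, 0.134573, 0.013806, 0.016273)
  Y <- Y + (h/6)(k1 + 2k2 + 2k3 + k4): p = -0.3224, q = -0.4221, dp/dtau = -0.1165, dq/dtau = 0.1346


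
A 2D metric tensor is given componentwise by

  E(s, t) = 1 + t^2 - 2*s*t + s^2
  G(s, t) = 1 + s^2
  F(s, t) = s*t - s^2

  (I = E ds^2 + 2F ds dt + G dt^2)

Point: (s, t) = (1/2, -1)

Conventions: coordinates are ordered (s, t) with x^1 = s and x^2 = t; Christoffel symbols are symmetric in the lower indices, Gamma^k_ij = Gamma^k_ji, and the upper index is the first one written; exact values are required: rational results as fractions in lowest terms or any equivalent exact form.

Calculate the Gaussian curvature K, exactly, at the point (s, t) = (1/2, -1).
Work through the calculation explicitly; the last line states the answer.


E = 13/4, F = -3/4, G = 5/4, EG - F^2 = 7/2 at the point
E_s = 3, E_t = -3, F_s = -2, F_t = 1/2, G_s = 1, G_t = 0
E_tt = 2, F_st = 1, G_ss = 2
Apply the Brioschi formula K = (det M1 - det M2)/(EG - F^2)^2 over the derivative matrices of E, F, G.
M1 = [[-E_tt/2 + F_st - G_ss/2, E_s/2, F_s - E_t/2], [F_t - G_s/2, E, F], [G_t/2, F, G]] = [[-1, 3/2, -1/2], [0, 13/4, -3/4], [0, -3/4, 5/4]]; det M1 = -7/2
M2 = [[0, E_t/2, G_s/2], [E_t/2, E, F], [G_s/2, F, G]] = [[0, -3/2, 1/2], [-3/2, 13/4, -3/4], [1/2, -3/4, 5/4]]; det M2 = -5/2
det M1 - det M2 = -1; K = -1 / (7/2)^2 = -4/49

Answer: K = -4/49


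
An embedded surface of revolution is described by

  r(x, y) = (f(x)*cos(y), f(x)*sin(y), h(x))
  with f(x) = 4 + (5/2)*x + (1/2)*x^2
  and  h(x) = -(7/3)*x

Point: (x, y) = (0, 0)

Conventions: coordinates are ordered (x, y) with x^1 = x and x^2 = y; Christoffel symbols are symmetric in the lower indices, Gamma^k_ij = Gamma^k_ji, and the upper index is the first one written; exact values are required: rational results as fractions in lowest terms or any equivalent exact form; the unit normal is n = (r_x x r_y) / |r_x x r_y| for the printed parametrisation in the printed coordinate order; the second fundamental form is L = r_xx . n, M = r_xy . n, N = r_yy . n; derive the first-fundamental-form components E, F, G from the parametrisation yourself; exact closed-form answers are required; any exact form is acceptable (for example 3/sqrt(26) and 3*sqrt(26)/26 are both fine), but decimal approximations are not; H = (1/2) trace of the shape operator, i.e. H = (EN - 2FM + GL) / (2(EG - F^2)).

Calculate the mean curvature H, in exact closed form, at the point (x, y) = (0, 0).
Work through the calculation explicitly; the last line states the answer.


f = 4, f' = 5/2, f'' = 1, h' = -7/3, h'' = 0
E = 421/36, F = 0, G = 16; answer radicand W^2 = 421/36
unnormalised second-form numerators: l = 7/3, m = 0, n = -28/3; L = l/sqrt(421/36), and similarly M = m/sqrt(W^2), N = n/sqrt(W^2)
H = (E*n - 2*F*m + G*l) / (2*(EG - F^2)*sqrt(W^2)); E*n - 2*F*m + G*l = -1939/27, EG - F^2 = 1684/9, so H = (-1939/10104)/sqrt(421/36)

Answer: H = -1939*sqrt(421)/708964


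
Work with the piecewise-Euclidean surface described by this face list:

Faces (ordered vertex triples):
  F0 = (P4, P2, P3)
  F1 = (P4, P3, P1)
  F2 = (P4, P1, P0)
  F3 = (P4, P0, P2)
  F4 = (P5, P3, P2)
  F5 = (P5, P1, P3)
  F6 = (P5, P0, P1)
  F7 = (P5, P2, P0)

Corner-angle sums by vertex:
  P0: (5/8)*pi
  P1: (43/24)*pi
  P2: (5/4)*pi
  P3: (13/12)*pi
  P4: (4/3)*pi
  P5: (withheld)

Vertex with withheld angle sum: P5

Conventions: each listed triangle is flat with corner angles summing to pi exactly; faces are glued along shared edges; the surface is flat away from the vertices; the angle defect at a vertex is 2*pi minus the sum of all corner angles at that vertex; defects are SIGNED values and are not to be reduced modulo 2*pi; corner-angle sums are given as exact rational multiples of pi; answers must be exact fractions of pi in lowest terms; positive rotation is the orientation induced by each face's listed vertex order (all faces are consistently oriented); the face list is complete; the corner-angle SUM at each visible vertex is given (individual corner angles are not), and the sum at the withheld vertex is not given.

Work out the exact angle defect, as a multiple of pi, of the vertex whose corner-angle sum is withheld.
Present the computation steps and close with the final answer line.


V = 6, E = 12, F = 8; chi = V - E + F = 2
Gauss-Bonnet: total defect = 2*pi*chi = 4*pi; visible defects sum to (47/12)*pi

Answer: defect(P5) = pi/12


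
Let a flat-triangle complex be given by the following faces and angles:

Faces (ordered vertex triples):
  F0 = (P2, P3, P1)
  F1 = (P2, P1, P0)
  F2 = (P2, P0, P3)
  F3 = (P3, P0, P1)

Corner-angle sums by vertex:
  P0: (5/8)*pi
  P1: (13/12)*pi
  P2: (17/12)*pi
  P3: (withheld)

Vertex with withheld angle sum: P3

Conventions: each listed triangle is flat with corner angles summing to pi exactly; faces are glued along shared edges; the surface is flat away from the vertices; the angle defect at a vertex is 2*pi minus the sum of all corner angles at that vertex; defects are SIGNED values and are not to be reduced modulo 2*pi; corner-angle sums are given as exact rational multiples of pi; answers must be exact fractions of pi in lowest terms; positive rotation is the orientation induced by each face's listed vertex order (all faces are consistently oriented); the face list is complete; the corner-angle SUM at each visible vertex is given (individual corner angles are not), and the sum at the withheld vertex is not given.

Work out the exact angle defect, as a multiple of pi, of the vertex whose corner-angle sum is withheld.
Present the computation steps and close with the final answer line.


V = 4, E = 6, F = 4; chi = V - E + F = 2
Gauss-Bonnet: total defect = 2*pi*chi = 4*pi; visible defects sum to (23/8)*pi

Answer: defect(P3) = (9/8)*pi


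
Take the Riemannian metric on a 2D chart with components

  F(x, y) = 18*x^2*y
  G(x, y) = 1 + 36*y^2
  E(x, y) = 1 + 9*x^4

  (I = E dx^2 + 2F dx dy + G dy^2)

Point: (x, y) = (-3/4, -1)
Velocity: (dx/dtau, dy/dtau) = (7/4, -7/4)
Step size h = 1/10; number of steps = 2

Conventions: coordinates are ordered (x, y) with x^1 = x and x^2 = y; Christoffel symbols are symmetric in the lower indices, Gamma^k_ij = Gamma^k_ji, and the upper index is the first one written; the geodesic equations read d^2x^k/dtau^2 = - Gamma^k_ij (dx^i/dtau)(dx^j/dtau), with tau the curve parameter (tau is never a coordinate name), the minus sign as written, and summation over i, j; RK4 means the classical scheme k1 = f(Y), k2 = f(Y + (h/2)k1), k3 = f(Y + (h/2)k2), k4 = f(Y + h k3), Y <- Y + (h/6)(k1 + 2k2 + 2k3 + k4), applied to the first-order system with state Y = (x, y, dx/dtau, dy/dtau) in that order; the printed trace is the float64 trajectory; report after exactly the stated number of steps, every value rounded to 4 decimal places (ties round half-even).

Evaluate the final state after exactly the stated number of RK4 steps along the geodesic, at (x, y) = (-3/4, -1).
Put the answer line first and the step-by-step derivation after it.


Answer: x = -0.4030, y = -1.3337, dx/dtau = 1.7251, dy/dtau = -1.5791

f(Y) = (dx/dtau, dy/dtau, -Gamma^x_ij Y'^i Y'^j, -Gamma^y_ij Y'^i Y'^j) with the Gammas evaluated at the stage position; h = 0.100000; intermediate values shown to 6 dp
step 0: x = -0.7500, y = -1.0000, dx/dtau = 1.7500, dy/dtau = -1.7500
step 1:
  k1: at (x, y) = (-0.750000, -1.000000), (dx/dtau, dy/dtau) = (1.750000, -1.750000); Gamma_xxx = -0.190570, Gamma_xxy = 0.000000, Gamma_xyy = 0.254093, Gamma_yxx = 0.677581, Gamma_yxy = 0.000000, Gamma_yyy = -0.903441; k1 = (1.750000, -1.750000, -0.194540, 0.691697)
  k2: at (x, y) = (-0.662500, -1.087500), (dx/dtau, dy/dtau) = (1.740273, -1.715415); Gamma_xxx = -0.115516, Gamma_xxy = 0.000000, Gamma_xyy = 0.174364, Gamma_yxx = 0.572440, Gamma_yxy = 0.000000, Gamma_yyy = -0.864060; k2 = (1.740273, -1.715415, -0.163245, 0.808963)
  k3: at (x, y) = (-0.662986, -1.085771), (dx/dtau, dy/dtau) = (1.741838, -1.709552); Gamma_xxx = -0.116104, Gamma_xxy = 0.000000, Gamma_xyy = 0.175123, Gamma_yxx = 0.573597, Gamma_yxy = 0.000000, Gamma_yyy = -0.865172; k3 = (1.741838, -1.709552, -0.159549, 0.788230)
  k4: at (x, y) = (-0.575816, -1.170955), (dx/dtau, dy/dtau) = (1.734045, -1.671177); Gamma_xxx = -0.066924, Gamma_xxy = 0.000000, Gamma_xyy = 0.116224, Gamma_yxx = 0.472698, Gamma_yxy = 0.000000, Gamma_yyy = -0.820918; k4 = (1.734045, -1.671177, -0.123361, 0.871325)
  Y <- Y + (h/6)(k1 + 2k2 + 2k3 + k4): x = -0.5759, y = -1.1712, dx/dtau = 1.7339, dy/dtau = -1.6707
step 2:
  k1: at (x, y) = (-0.575862, -1.171185), (dx/dtau, dy/dtau) = (1.733942, -1.670710); Gamma_xxx = -0.066914, Gamma_xxy = 0.000000, Gamma_xyy = 0.116198, Gamma_yxx = 0.472647, Gamma_yxy = 0.000000, Gamma_yyy = -0.820764; k1 = (1.733942, -1.670710, -0.123160, 0.869936)
  k2: at (x, y) = (-0.489165, -1.254721), (dx/dtau, dy/dtau) = (1.727784, -1.627213); Gamma_xxx = -0.036206, Gamma_xxy = 0.000000, Gamma_xyy = 0.074016, Gamma_yxx = 0.379708, Gamma_yxy = 0.000000, Gamma_yyy = -0.776236; k2 = (1.727784, -1.627213, -0.087898, 0.921818)
  k3: at (x, y) = (-0.489473, -1.252546), (dx/dtau, dy/dtau) = (1.729547, -1.624619); Gamma_xxx = -0.036397, Gamma_xxy = 0.000000, Gamma_xyy = 0.074359, Gamma_yxx = 0.380564, Gamma_yxy = 0.000000, Gamma_yyy = -0.777496; k3 = (1.729547, -1.624619, -0.087387, 0.913722)
  k4: at (x, y) = (-0.402908, -1.333647), (dx/dtau, dy/dtau) = (1.725203, -1.579338); Gamma_xxx = -0.018038, Gamma_xxy = 0.000000, Gamma_xyy = 0.044770, Gamma_yxx = 0.296383, Gamma_yxy = 0.000000, Gamma_yyy = -0.735610; k4 = (1.725203, -1.579338, -0.057983, 0.952706)
  Y <- Y + (h/6)(k1 + 2k2 + 2k3 + k4): x = -0.4030, y = -1.3337, dx/dtau = 1.7251, dy/dtau = -1.5791
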